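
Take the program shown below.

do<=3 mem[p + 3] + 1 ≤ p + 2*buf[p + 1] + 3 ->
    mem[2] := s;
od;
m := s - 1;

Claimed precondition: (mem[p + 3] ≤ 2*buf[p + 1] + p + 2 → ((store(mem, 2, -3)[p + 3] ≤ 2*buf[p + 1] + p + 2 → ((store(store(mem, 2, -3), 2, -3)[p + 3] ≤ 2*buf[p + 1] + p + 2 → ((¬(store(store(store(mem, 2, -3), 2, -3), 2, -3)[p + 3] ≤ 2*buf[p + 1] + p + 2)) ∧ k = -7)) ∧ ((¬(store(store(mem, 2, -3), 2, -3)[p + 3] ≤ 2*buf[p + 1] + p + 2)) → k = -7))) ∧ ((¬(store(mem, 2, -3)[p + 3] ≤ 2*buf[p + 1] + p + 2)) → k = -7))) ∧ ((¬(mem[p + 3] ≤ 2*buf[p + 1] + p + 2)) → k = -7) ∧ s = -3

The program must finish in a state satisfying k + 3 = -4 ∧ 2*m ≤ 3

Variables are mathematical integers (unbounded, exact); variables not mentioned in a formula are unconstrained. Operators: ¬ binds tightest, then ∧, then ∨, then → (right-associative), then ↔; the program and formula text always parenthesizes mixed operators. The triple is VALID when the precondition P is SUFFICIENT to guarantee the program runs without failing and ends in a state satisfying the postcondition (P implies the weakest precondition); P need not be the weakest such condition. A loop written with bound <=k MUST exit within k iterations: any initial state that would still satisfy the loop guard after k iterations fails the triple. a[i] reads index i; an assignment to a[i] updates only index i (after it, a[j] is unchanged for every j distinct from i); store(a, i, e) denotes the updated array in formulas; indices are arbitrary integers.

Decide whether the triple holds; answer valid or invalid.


Working backward. After the program, the postcondition k + 3 = -4 ∧ 2*m ≤ 3 must hold; in canonical form it is k = -7 ∧ 2*m ≤ 3.
Before m := s - 1: k = -7 ∧ 2*s ≤ 5
Before the loop (bound <=3), unroll the exhaustion recursion (WP_0 = exit-now case; WP_j = one more guarded iteration, up to j = 3):
  WP_0: (¬(mem[p + 3] ≤ 2*buf[p + 1] + p + 2)) ∧ k = -7 ∧ 2*s ≤ 5
  WP_1: (mem[p + 3] ≤ 2*buf[p + 1] + p + 2 → ((¬(store(mem, 2, s)[p + 3] ≤ 2*buf[p + 1] + p + 2)) ∧ k = -7 ∧ 2*s ≤ 5)) ∧ ((¬(mem[p + 3] ≤ 2*buf[p + 1] + p + 2)) → (k = -7 ∧ 2*s ≤ 5))
  WP_2: (mem[p + 3] ≤ 2*buf[p + 1] + p + 2 → ((store(mem, 2, s)[p + 3] ≤ 2*buf[p + 1] + p + 2 → ((¬(store(store(mem, 2, s), 2, s)[p + 3] ≤ 2*buf[p + 1] + p + 2)) ∧ k = -7 ∧ 2*s ≤ 5)) ∧ ((¬(store(mem, 2, s)[p + 3] ≤ 2*buf[p + 1] + p + 2)) → (k = -7 ∧ 2*s ≤ 5)))) ∧ ((¬(mem[p + 3] ≤ 2*buf[p + 1] + p + 2)) → (k = -7 ∧ 2*s ≤ 5))
  WP_3: (mem[p + 3] ≤ 2*buf[p + 1] + p + 2 → ((store(mem, 2, s)[p + 3] ≤ 2*buf[p + 1] + p + 2 → ((store(store(mem, 2, s), 2, s)[p + 3] ≤ 2*buf[p + 1] + p + 2 → ((¬(store(store(store(mem, 2, s), 2, s), 2, s)[p + 3] ≤ 2*buf[p + 1] + p + 2)) ∧ k = -7 ∧ 2*s ≤ 5)) ∧ ((¬(store(store(mem, 2, s), 2, s)[p + 3] ≤ 2*buf[p + 1] + p + 2)) → (k = -7 ∧ 2*s ≤ 5)))) ∧ ((¬(store(mem, 2, s)[p + 3] ≤ 2*buf[p + 1] + p + 2)) → (k = -7 ∧ 2*s ≤ 5)))) ∧ ((¬(mem[p + 3] ≤ 2*buf[p + 1] + p + 2)) → (k = -7 ∧ 2*s ≤ 5))
So before the loop: (mem[p + 3] ≤ 2*buf[p + 1] + p + 2 → ((store(mem, 2, s)[p + 3] ≤ 2*buf[p + 1] + p + 2 → ((store(store(mem, 2, s), 2, s)[p + 3] ≤ 2*buf[p + 1] + p + 2 → ((¬(store(store(store(mem, 2, s), 2, s), 2, s)[p + 3] ≤ 2*buf[p + 1] + p + 2)) ∧ k = -7 ∧ 2*s ≤ 5)) ∧ ((¬(store(store(mem, 2, s), 2, s)[p + 3] ≤ 2*buf[p + 1] + p + 2)) → (k = -7 ∧ 2*s ≤ 5)))) ∧ ((¬(store(mem, 2, s)[p + 3] ≤ 2*buf[p + 1] + p + 2)) → (k = -7 ∧ 2*s ≤ 5)))) ∧ ((¬(mem[p + 3] ≤ 2*buf[p + 1] + p + 2)) → (k = -7 ∧ 2*s ≤ 5))
The weakest precondition is (mem[p + 3] ≤ 2*buf[p + 1] + p + 2 → ((store(mem, 2, s)[p + 3] ≤ 2*buf[p + 1] + p + 2 → ((store(store(mem, 2, s), 2, s)[p + 3] ≤ 2*buf[p + 1] + p + 2 → ((¬(store(store(store(mem, 2, s), 2, s), 2, s)[p + 3] ≤ 2*buf[p + 1] + p + 2)) ∧ k = -7 ∧ 2*s ≤ 5)) ∧ ((¬(store(store(mem, 2, s), 2, s)[p + 3] ≤ 2*buf[p + 1] + p + 2)) → (k = -7 ∧ 2*s ≤ 5)))) ∧ ((¬(store(mem, 2, s)[p + 3] ≤ 2*buf[p + 1] + p + 2)) → (k = -7 ∧ 2*s ≤ 5)))) ∧ ((¬(mem[p + 3] ≤ 2*buf[p + 1] + p + 2)) → (k = -7 ∧ 2*s ≤ 5)).
Check whether (mem[p + 3] ≤ 2*buf[p + 1] + p + 2 → ((store(mem, 2, -3)[p + 3] ≤ 2*buf[p + 1] + p + 2 → ((store(store(mem, 2, -3), 2, -3)[p + 3] ≤ 2*buf[p + 1] + p + 2 → ((¬(store(store(store(mem, 2, -3), 2, -3), 2, -3)[p + 3] ≤ 2*buf[p + 1] + p + 2)) ∧ k = -7)) ∧ ((¬(store(store(mem, 2, -3), 2, -3)[p + 3] ≤ 2*buf[p + 1] + p + 2)) → k = -7))) ∧ ((¬(store(mem, 2, -3)[p + 3] ≤ 2*buf[p + 1] + p + 2)) → k = -7))) ∧ ((¬(mem[p + 3] ≤ 2*buf[p + 1] + p + 2)) → k = -7) ∧ s = -3 implies it.
Every state satisfying the precondition satisfies the weakest precondition: the implication holds.
Answer: valid


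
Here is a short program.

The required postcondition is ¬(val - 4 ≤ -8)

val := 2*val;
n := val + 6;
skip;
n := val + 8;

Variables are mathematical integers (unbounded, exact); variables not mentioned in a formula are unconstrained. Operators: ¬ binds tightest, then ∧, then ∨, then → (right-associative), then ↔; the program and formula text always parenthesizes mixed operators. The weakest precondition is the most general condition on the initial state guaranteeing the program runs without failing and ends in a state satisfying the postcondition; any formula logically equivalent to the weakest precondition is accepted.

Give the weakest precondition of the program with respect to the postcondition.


Working backward. After the program, the postcondition ¬(val - 4 ≤ -8) must hold; in canonical form it is ¬(val ≤ -4).
Before n := val + 8: ¬(val ≤ -4)
Before skip: ¬(val ≤ -4)
Before n := val + 6: ¬(val ≤ -4)
Before val := 2*val: ¬(2*val ≤ -4)
Answer: WP = ¬(2*val ≤ -4)


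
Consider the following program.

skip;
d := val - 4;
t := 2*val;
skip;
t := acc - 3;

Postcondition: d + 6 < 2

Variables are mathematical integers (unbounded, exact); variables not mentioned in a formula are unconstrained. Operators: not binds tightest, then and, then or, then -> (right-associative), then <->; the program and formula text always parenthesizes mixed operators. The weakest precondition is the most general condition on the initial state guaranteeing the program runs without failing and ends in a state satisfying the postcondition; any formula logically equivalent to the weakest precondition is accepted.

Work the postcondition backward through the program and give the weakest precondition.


Working backward. After the program, the postcondition d + 6 < 2 must hold; in canonical form it is d < -4.
Before t := acc - 3: d < -4
Before skip: d < -4
Before t := 2*val: d < -4
Before d := val - 4: val < 0
Before skip: val < 0
Answer: WP = val < 0


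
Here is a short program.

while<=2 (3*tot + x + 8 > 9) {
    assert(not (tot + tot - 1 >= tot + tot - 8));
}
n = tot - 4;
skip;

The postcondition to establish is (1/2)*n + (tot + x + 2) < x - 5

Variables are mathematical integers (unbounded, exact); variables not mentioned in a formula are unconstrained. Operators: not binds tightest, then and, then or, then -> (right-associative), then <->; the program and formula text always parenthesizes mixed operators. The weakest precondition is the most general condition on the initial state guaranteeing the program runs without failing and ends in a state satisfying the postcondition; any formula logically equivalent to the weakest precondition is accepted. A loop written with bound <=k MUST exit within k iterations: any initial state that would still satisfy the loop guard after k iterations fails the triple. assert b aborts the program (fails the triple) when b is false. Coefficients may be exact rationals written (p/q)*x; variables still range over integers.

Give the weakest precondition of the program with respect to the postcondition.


Working backward. After the program, the postcondition (1/2)*n + (tot + x + 2) < x - 5 must hold; in canonical form it is (1/2)*n + tot < -7.
Before skip: (1/2)*n + tot < -7
Before n := tot - 4: (3/2)*tot < -5
Before the loop (bound <=2), unroll the exhaustion recursion (WP_0 = exit-now case; WP_j = one more guarded iteration, up to j = 2):
  WP_0: (not (3*tot + x > 1)) and (3/2)*tot < -5
  WP_1: (not (3*tot + x > 1)) and ((not (3*tot + x > 1)) -> (3/2)*tot < -5)
  WP_2: (not (3*tot + x > 1)) and ((not (3*tot + x > 1)) -> (3/2)*tot < -5)
So before the loop: (not (3*tot + x > 1)) and ((not (3*tot + x > 1)) -> (3/2)*tot < -5)
Answer: WP = (not (3*tot + x > 1)) and ((not (3*tot + x > 1)) -> (3/2)*tot < -5)


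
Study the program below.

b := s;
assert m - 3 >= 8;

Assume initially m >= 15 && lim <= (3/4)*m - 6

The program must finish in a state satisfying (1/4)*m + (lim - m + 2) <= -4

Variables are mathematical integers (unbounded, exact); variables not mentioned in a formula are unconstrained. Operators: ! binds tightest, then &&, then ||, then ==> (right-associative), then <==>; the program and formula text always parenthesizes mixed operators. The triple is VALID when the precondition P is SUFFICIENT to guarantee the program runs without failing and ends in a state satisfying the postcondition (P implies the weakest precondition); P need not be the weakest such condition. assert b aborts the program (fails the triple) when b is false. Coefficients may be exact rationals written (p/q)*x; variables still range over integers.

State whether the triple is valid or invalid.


Working backward. After the program, the postcondition (1/4)*m + (lim - m + 2) <= -4 must hold; in canonical form it is lim <= (3/4)*m - 6.
Before assert m - 3 >= 8: m >= 11 && lim <= (3/4)*m - 6
Before b := s: m >= 11 && lim <= (3/4)*m - 6
The weakest precondition is m >= 11 && lim <= (3/4)*m - 6.
Check whether m >= 15 && lim <= (3/4)*m - 6 implies it.
Every state satisfying the precondition satisfies the weakest precondition: the implication holds.
Answer: valid


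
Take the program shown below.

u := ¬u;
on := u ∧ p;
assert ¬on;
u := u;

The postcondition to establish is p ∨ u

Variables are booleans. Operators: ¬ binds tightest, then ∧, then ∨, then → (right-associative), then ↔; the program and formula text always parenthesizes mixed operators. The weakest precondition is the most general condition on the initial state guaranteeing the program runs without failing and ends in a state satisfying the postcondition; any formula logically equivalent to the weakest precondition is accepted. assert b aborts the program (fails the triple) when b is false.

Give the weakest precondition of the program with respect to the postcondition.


Working backward. After the program, p ∨ u must hold.
Before u := u: p ∨ u
Before assert ¬on: (¬on) ∧ (p ∨ u)
Before on := u ∧ p: (¬(u ∧ p)) ∧ (p ∨ u)
Before u := ¬u: (¬((¬u) ∧ p)) ∧ (p ∨ (¬u))
Answer: WP = (¬((¬u) ∧ p)) ∧ (p ∨ (¬u))


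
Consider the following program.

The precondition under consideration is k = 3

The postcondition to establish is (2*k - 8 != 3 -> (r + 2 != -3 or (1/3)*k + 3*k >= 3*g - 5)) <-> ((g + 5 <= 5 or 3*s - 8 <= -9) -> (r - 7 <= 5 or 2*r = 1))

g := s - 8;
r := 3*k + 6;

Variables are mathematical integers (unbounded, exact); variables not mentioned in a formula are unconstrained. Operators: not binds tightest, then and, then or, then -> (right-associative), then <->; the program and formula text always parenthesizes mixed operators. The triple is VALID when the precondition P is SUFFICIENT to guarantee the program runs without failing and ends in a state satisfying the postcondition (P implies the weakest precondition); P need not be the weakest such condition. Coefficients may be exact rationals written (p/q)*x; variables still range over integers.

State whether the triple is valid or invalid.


Working backward. After the program, the postcondition (2*k - 8 != 3 -> (r + 2 != -3 or (1/3)*k + 3*k >= 3*g - 5)) <-> ((g + 5 <= 5 or 3*s - 8 <= -9) -> (r - 7 <= 5 or 2*r = 1)) must hold; in canonical form it is (2*k != 11 -> (r != -5 or (10/3)*k >= 3*g - 5)) <-> ((g <= 0 or 3*s <= -1) -> (r <= 12 or 2*r = 1)).
Before r := 3*k + 6: (2*k != 11 -> (3*k != -11 or (10/3)*k >= 3*g - 5)) <-> ((g <= 0 or 3*s <= -1) -> (3*k <= 6 or 6*k = -11))
Before g := s - 8: (2*k != 11 -> (3*k != -11 or (10/3)*k >= 3*s - 29)) <-> ((s <= 8 or 3*s <= -1) -> (3*k <= 6 or 6*k = -11))
The weakest precondition is (2*k != 11 -> (3*k != -11 or (10/3)*k >= 3*s - 29)) <-> ((s <= 8 or 3*s <= -1) -> (3*k <= 6 or 6*k = -11)).
Check whether k = 3 implies it.
Countermodel: at the initial state k = 3, s = 0, the precondition holds but the weakest precondition fails.
Answer: invalid


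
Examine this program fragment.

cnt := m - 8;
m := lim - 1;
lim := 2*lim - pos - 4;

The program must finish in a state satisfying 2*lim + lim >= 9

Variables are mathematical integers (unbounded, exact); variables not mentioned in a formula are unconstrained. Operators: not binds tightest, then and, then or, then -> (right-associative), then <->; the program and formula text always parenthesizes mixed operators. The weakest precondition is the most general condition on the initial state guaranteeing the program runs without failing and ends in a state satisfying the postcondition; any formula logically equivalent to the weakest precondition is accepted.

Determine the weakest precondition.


Working backward. After the program, the postcondition 2*lim + lim >= 9 must hold; in canonical form it is 3*lim >= 9.
Before lim := 2*lim - pos - 4: 6*lim >= 3*pos + 21
Before m := lim - 1: 6*lim >= 3*pos + 21
Before cnt := m - 8: 6*lim >= 3*pos + 21
Answer: WP = 6*lim >= 3*pos + 21


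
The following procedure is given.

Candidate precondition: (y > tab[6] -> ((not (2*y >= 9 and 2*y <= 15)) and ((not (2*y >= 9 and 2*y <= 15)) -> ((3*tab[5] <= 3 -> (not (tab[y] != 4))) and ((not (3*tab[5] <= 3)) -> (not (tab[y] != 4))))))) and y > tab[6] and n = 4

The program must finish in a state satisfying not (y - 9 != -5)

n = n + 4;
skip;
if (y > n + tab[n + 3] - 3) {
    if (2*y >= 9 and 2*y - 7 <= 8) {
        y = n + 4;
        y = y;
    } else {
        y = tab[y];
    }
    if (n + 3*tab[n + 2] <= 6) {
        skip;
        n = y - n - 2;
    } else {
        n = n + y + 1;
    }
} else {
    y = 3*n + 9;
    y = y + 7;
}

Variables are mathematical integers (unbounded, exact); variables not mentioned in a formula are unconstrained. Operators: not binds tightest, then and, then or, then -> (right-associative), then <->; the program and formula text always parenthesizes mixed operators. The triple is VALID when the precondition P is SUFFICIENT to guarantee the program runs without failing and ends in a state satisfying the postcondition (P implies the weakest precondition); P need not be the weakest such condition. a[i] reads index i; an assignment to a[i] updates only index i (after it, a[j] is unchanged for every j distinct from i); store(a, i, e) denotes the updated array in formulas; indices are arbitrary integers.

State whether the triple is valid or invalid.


Working backward. After the program, the postcondition not (y - 9 != -5) must hold; in canonical form it is not (y != 4).
Then branch requires ((2*y >= 9 and 2*y <= 15) -> ((3*tab[n + 2] + n <= 6 -> (not (n != 0))) and ((not (3*tab[n + 2] + n <= 6)) -> (not (n != 0))))) and ((not (2*y >= 9 and 2*y <= 15)) -> ((3*tab[n + 2] + n <= 6 -> (not (tab[y] != 4))) and ((not (3*tab[n + 2] + n <= 6)) -> (not (tab[y] != 4))))); else branch requires not (3*n != -12).
Before the if: (y > tab[n + 3] + n - 3 -> (((2*y >= 9 and 2*y <= 15) -> ((3*tab[n + 2] + n <= 6 -> (not (n != 0))) and ((not (3*tab[n + 2] + n <= 6)) -> (not (n != 0))))) and ((not (2*y >= 9 and 2*y <= 15)) -> ((3*tab[n + 2] + n <= 6 -> (not (tab[y] != 4))) and ((not (3*tab[n + 2] + n <= 6)) -> (not (tab[y] != 4))))))) and ((not (y > tab[n + 3] + n - 3)) -> (not (3*n != -12)))
Before skip: (y > tab[n + 3] + n - 3 -> (((2*y >= 9 and 2*y <= 15) -> ((3*tab[n + 2] + n <= 6 -> (not (n != 0))) and ((not (3*tab[n + 2] + n <= 6)) -> (not (n != 0))))) and ((not (2*y >= 9 and 2*y <= 15)) -> ((3*tab[n + 2] + n <= 6 -> (not (tab[y] != 4))) and ((not (3*tab[n + 2] + n <= 6)) -> (not (tab[y] != 4))))))) and ((not (y > tab[n + 3] + n - 3)) -> (not (3*n != -12)))
Before n := n + 4: (y > tab[n + 7] + n + 1 -> (((2*y >= 9 and 2*y <= 15) -> ((3*tab[n + 6] + n <= 2 -> (not (n != -4))) and ((not (3*tab[n + 6] + n <= 2)) -> (not (n != -4))))) and ((not (2*y >= 9 and 2*y <= 15)) -> ((3*tab[n + 6] + n <= 2 -> (not (tab[y] != 4))) and ((not (3*tab[n + 6] + n <= 2)) -> (not (tab[y] != 4))))))) and ((not (y > tab[n + 7] + n + 1)) -> (not (3*n != -24)))
The weakest precondition is (y > tab[n + 7] + n + 1 -> (((2*y >= 9 and 2*y <= 15) -> ((3*tab[n + 6] + n <= 2 -> (not (n != -4))) and ((not (3*tab[n + 6] + n <= 2)) -> (not (n != -4))))) and ((not (2*y >= 9 and 2*y <= 15)) -> ((3*tab[n + 6] + n <= 2 -> (not (tab[y] != 4))) and ((not (3*tab[n + 6] + n <= 2)) -> (not (tab[y] != 4))))))) and ((not (y > tab[n + 7] + n + 1)) -> (not (3*n != -24))).
Check whether (y > tab[6] -> ((not (2*y >= 9 and 2*y <= 15)) and ((not (2*y >= 9 and 2*y <= 15)) -> ((3*tab[5] <= 3 -> (not (tab[y] != 4))) and ((not (3*tab[5] <= 3)) -> (not (tab[y] != 4))))))) and y > tab[6] and n = 4 implies it.
Countermodel: at the initial state n = 4, tab = {[0] = 4, [5] = 2, [6] = -1, [10] = 2, [11] = 7040, elsewhere 2}, y = 0, the precondition holds but the weakest precondition fails.
Answer: invalid


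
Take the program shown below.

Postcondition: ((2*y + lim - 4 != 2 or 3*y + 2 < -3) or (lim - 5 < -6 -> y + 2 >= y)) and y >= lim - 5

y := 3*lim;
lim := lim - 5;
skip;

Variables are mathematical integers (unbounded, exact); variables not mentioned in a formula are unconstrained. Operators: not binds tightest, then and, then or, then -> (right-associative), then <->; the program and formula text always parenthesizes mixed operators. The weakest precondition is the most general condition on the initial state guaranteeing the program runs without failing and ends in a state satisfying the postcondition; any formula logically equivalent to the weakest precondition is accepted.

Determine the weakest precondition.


Working backward. After the program, the postcondition ((2*y + lim - 4 != 2 or 3*y + 2 < -3) or (lim - 5 < -6 -> y + 2 >= y)) and y >= lim - 5 must hold; in canonical form it is y >= lim - 5.
Before skip: y >= lim - 5
Before lim := lim - 5: y >= lim - 10
Before y := 3*lim: 2*lim >= -10
Answer: WP = 2*lim >= -10


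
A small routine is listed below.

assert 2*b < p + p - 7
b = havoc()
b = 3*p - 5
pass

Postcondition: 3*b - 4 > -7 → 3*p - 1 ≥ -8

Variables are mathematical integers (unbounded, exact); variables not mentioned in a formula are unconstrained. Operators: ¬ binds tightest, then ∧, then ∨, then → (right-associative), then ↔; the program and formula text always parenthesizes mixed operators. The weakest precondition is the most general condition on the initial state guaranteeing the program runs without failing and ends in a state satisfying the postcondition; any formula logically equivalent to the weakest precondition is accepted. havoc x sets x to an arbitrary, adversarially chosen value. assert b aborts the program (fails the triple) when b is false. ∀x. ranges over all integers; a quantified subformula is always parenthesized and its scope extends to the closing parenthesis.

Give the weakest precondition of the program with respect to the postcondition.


Working backward. After the program, the postcondition 3*b - 4 > -7 → 3*p - 1 ≥ -8 must hold; in canonical form it is 3*b > -3 → 3*p ≥ -7.
Before skip: 3*b > -3 → 3*p ≥ -7
Before b := 3*p - 5: 9*p > 12 → 3*p ≥ -7
Before havoc b: 9*p > 12 → 3*p ≥ -7
Before assert 2*b < p + p - 7: 2*b < 2*p - 7 ∧ (9*p > 12 → 3*p ≥ -7)
Answer: WP = 2*b < 2*p - 7 ∧ (9*p > 12 → 3*p ≥ -7)


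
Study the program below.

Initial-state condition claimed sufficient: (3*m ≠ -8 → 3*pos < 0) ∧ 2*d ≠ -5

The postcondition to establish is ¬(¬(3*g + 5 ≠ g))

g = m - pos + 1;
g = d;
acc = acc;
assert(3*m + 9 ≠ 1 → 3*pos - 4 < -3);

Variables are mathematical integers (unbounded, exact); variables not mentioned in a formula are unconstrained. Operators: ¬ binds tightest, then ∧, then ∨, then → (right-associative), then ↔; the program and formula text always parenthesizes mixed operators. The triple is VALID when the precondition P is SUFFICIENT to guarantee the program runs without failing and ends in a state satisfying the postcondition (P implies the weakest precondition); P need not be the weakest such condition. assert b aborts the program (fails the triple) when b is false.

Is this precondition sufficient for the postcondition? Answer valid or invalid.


Working backward. After the program, the postcondition ¬(¬(3*g + 5 ≠ g)) must hold; in canonical form it is 2*g ≠ -5.
Before assert 3*m + 9 ≠ 1 → 3*pos - 4 < -3: (3*m ≠ -8 → 3*pos < 1) ∧ 2*g ≠ -5
Before acc := acc: (3*m ≠ -8 → 3*pos < 1) ∧ 2*g ≠ -5
Before g := d: (3*m ≠ -8 → 3*pos < 1) ∧ 2*d ≠ -5
Before g := m - pos + 1: (3*m ≠ -8 → 3*pos < 1) ∧ 2*d ≠ -5
The weakest precondition is (3*m ≠ -8 → 3*pos < 1) ∧ 2*d ≠ -5.
Check whether (3*m ≠ -8 → 3*pos < 0) ∧ 2*d ≠ -5 implies it.
Every state satisfying the precondition satisfies the weakest precondition: the implication holds.
Answer: valid


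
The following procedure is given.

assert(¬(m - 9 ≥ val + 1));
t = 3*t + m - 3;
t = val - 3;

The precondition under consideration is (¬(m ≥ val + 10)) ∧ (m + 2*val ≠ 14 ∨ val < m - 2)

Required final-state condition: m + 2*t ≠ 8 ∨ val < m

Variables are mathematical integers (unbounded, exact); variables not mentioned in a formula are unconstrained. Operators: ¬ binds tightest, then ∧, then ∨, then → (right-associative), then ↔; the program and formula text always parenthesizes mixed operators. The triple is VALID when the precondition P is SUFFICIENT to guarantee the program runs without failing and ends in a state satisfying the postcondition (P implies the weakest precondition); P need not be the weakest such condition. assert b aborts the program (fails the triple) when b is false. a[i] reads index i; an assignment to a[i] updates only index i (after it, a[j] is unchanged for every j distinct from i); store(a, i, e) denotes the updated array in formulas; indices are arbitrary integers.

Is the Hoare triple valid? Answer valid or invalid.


Working backward. After the program, m + 2*t ≠ 8 ∨ val < m must hold.
Before t := val - 3: m + 2*val ≠ 14 ∨ val < m
Before t := 3*t + m - 3: m + 2*val ≠ 14 ∨ val < m
Before assert ¬(m - 9 ≥ val + 1): (¬(m ≥ val + 10)) ∧ (m + 2*val ≠ 14 ∨ val < m)
The weakest precondition is (¬(m ≥ val + 10)) ∧ (m + 2*val ≠ 14 ∨ val < m).
Check whether (¬(m ≥ val + 10)) ∧ (m + 2*val ≠ 14 ∨ val < m - 2) implies it.
Every state satisfying the precondition satisfies the weakest precondition: the implication holds.
Answer: valid


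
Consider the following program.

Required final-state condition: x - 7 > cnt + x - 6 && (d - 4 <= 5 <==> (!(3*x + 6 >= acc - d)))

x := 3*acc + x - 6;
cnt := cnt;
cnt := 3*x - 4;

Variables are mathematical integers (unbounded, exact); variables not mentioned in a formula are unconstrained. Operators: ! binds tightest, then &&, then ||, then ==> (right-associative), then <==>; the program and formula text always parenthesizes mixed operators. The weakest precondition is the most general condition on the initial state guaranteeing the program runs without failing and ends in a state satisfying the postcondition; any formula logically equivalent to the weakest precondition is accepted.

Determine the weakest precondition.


Working backward. After the program, the postcondition x - 7 > cnt + x - 6 && (d - 4 <= 5 <==> (!(3*x + 6 >= acc - d))) must hold; in canonical form it is cnt < -1 && (d <= 9 <==> (!(d + 3*x >= acc - 6))).
Before cnt := 3*x - 4: 3*x < 3 && (d <= 9 <==> (!(d + 3*x >= acc - 6)))
Before cnt := cnt: 3*x < 3 && (d <= 9 <==> (!(d + 3*x >= acc - 6)))
Before x := 3*acc + x - 6: 9*acc + 3*x < 21 && (d <= 9 <==> (!(8*acc + d + 3*x >= 12)))
Answer: WP = 9*acc + 3*x < 21 && (d <= 9 <==> (!(8*acc + d + 3*x >= 12)))


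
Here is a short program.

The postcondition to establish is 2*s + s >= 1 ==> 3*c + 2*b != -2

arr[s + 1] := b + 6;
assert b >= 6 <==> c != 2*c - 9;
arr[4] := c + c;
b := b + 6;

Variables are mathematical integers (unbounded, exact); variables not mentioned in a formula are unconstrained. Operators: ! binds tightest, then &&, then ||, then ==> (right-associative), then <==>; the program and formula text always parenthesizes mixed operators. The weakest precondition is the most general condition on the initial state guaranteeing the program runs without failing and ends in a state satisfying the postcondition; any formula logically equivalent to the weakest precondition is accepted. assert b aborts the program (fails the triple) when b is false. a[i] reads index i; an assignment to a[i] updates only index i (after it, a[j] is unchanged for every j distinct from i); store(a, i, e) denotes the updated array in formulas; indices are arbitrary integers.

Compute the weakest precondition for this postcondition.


Working backward. After the program, the postcondition 2*s + s >= 1 ==> 3*c + 2*b != -2 must hold; in canonical form it is 3*s >= 1 ==> 2*b + 3*c != -2.
Before b := b + 6: 3*s >= 1 ==> 2*b + 3*c != -14
Before arr[4] := c + c: 3*s >= 1 ==> 2*b + 3*c != -14
Before assert b >= 6 <==> c != 2*c - 9: (b >= 6 <==> c != 9) && (3*s >= 1 ==> 2*b + 3*c != -14)
Before arr[s + 1] := b + 6: (b >= 6 <==> c != 9) && (3*s >= 1 ==> 2*b + 3*c != -14)
Answer: WP = (b >= 6 <==> c != 9) && (3*s >= 1 ==> 2*b + 3*c != -14)


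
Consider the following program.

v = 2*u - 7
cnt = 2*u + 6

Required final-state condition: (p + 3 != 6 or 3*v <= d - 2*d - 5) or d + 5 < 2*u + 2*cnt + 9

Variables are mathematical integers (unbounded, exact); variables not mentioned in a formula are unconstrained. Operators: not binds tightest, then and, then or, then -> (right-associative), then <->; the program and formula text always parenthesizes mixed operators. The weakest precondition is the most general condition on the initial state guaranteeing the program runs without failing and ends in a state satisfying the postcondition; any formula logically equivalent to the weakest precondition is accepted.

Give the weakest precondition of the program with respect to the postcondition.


Working backward. After the program, the postcondition (p + 3 != 6 or 3*v <= d - 2*d - 5) or d + 5 < 2*u + 2*cnt + 9 must hold; in canonical form it is p != 3 or d + 3*v <= -5 or d < 2*cnt + 2*u + 4.
Before cnt := 2*u + 6: p != 3 or d + 3*v <= -5 or d < 6*u + 16
Before v := 2*u - 7: p != 3 or d + 6*u <= 16 or d < 6*u + 16
Answer: WP = p != 3 or d + 6*u <= 16 or d < 6*u + 16


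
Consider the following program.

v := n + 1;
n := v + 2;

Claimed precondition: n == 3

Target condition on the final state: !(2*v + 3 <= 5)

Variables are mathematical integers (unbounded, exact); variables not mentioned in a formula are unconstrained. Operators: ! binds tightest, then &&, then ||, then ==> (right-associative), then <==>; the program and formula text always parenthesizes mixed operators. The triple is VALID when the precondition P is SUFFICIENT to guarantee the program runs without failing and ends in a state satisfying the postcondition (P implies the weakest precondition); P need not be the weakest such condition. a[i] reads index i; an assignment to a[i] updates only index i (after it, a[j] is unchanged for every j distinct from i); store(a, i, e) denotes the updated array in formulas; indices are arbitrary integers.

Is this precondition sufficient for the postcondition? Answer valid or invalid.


Working backward. After the program, the postcondition !(2*v + 3 <= 5) must hold; in canonical form it is !(2*v <= 2).
Before n := v + 2: !(2*v <= 2)
Before v := n + 1: !(2*n <= 0)
The weakest precondition is !(2*n <= 0).
Check whether n == 3 implies it.
Every state satisfying the precondition satisfies the weakest precondition: the implication holds.
Answer: valid


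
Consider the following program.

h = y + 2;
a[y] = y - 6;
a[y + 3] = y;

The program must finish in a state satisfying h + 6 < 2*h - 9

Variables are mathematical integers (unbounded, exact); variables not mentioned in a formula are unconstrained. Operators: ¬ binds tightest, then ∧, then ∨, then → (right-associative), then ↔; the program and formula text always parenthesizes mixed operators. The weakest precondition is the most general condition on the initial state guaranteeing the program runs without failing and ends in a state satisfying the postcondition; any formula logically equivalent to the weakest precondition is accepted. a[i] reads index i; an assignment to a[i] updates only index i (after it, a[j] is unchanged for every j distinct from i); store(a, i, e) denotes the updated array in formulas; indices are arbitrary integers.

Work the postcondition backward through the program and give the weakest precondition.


Working backward. After the program, the postcondition h + 6 < 2*h - 9 must hold; in canonical form it is h > 15.
Before a[y + 3] := y: h > 15
Before a[y] := y - 6: h > 15
Before h := y + 2: y > 13
Answer: WP = y > 13


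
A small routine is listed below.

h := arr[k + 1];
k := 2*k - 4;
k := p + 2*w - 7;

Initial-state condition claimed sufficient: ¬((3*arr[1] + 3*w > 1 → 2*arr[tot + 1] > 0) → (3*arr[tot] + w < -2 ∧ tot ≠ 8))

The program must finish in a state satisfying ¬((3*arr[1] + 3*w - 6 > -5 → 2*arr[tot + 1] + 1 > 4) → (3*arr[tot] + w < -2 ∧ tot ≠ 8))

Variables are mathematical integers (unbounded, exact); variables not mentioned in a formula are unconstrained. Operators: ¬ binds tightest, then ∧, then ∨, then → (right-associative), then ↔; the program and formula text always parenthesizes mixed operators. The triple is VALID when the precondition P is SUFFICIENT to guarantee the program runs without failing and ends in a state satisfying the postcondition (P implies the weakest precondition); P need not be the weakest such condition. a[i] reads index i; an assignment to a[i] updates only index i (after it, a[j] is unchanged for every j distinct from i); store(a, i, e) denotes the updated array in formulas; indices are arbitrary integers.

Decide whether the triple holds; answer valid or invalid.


Working backward. After the program, the postcondition ¬((3*arr[1] + 3*w - 6 > -5 → 2*arr[tot + 1] + 1 > 4) → (3*arr[tot] + w < -2 ∧ tot ≠ 8)) must hold; in canonical form it is ¬((3*arr[1] + 3*w > 1 → 2*arr[tot + 1] > 3) → (3*arr[tot] + w < -2 ∧ tot ≠ 8)).
Before k := p + 2*w - 7: ¬((3*arr[1] + 3*w > 1 → 2*arr[tot + 1] > 3) → (3*arr[tot] + w < -2 ∧ tot ≠ 8))
Before k := 2*k - 4: ¬((3*arr[1] + 3*w > 1 → 2*arr[tot + 1] > 3) → (3*arr[tot] + w < -2 ∧ tot ≠ 8))
Before h := arr[k + 1]: ¬((3*arr[1] + 3*w > 1 → 2*arr[tot + 1] > 3) → (3*arr[tot] + w < -2 ∧ tot ≠ 8))
The weakest precondition is ¬((3*arr[1] + 3*w > 1 → 2*arr[tot + 1] > 3) → (3*arr[tot] + w < -2 ∧ tot ≠ 8)).
Check whether ¬((3*arr[1] + 3*w > 1 → 2*arr[tot + 1] > 0) → (3*arr[tot] + w < -2 ∧ tot ≠ 8)) implies it.
Countermodel: at the initial state arr = {[1] = -15214, [8] = 1, [9] = 1, elsewhere 1}, tot = 8, w = 15215, the precondition holds but the weakest precondition fails.
Answer: invalid


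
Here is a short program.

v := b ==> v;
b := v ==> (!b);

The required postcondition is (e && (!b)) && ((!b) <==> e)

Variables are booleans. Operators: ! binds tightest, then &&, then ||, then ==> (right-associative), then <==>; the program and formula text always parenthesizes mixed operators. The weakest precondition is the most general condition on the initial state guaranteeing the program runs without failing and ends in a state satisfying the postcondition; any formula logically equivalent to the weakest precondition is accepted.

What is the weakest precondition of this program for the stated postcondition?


Working backward. After the program, the postcondition (e && (!b)) && ((!b) <==> e) must hold; in canonical form it is e && (!b) && ((!b) <==> e).
Before b := v ==> (!b): e && (!(v ==> (!b))) && ((!(v ==> (!b))) <==> e)
Before v := b ==> v: e && (!((b ==> v) ==> (!b))) && ((!((b ==> v) ==> (!b))) <==> e)
Answer: WP = e && (!((b ==> v) ==> (!b))) && ((!((b ==> v) ==> (!b))) <==> e)


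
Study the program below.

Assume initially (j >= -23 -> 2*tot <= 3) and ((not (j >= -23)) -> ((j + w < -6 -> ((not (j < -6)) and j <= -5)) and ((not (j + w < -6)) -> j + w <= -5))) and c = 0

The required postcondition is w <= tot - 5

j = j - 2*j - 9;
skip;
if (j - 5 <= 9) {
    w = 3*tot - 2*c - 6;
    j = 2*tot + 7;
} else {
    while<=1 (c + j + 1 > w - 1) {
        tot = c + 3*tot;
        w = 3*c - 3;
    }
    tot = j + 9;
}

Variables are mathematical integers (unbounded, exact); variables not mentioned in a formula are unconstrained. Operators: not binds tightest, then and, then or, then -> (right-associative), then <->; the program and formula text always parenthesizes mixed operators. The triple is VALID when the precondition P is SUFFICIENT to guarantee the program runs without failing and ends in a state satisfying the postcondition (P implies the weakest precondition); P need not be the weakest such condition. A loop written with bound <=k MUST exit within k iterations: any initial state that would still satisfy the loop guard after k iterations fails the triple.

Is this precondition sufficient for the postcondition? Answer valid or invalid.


Working backward. After the program, w <= tot - 5 must hold.
Then branch requires 2*tot <= 2*c + 1; else branch requires (c + j > w - 2 -> ((not (j > 2*c - 5)) and 3*c <= j + 7)) and ((not (c + j > w - 2)) -> w <= j + 4).
Before the if: (j <= 14 -> 2*tot <= 2*c + 1) and ((not (j <= 14)) -> ((c + j > w - 2 -> ((not (j > 2*c - 5)) and 3*c <= j + 7)) and ((not (c + j > w - 2)) -> w <= j + 4)))
Before skip: (j <= 14 -> 2*tot <= 2*c + 1) and ((not (j <= 14)) -> ((c + j > w - 2 -> ((not (j > 2*c - 5)) and 3*c <= j + 7)) and ((not (c + j > w - 2)) -> w <= j + 4)))
Before j := j - 2*j - 9: (j >= -23 -> 2*tot <= 2*c + 1) and ((not (j >= -23)) -> ((c > j + w + 7 -> ((not (2*c + j < -4)) and 3*c + j <= -2)) and ((not (c > j + w + 7)) -> j + w <= -5)))
The weakest precondition is (j >= -23 -> 2*tot <= 2*c + 1) and ((not (j >= -23)) -> ((c > j + w + 7 -> ((not (2*c + j < -4)) and 3*c + j <= -2)) and ((not (c > j + w + 7)) -> j + w <= -5))).
Check whether (j >= -23 -> 2*tot <= 3) and ((not (j >= -23)) -> ((j + w < -6 -> ((not (j < -6)) and j <= -5)) and ((not (j + w < -6)) -> j + w <= -5))) and c = 0 implies it.
Countermodel: at the initial state c = 0, j = -2, tot = 1, w = -6, the precondition holds but the weakest precondition fails.
Answer: invalid


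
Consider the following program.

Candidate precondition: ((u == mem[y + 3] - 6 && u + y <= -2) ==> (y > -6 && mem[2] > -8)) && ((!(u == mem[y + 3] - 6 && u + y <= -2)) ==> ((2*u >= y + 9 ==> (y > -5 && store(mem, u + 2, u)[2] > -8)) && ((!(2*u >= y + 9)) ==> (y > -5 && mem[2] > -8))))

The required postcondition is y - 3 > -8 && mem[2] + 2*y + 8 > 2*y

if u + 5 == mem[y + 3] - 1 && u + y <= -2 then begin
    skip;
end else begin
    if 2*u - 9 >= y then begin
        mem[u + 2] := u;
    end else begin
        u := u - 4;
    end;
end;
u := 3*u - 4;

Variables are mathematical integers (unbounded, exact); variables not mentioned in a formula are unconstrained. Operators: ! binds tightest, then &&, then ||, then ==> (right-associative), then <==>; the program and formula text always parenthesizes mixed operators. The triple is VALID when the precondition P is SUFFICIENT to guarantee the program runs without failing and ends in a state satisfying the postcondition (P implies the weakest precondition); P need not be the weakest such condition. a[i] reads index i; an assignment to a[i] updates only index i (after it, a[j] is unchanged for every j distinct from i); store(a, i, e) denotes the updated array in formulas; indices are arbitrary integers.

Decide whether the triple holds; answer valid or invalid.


Working backward. After the program, the postcondition y - 3 > -8 && mem[2] + 2*y + 8 > 2*y must hold; in canonical form it is y > -5 && mem[2] > -8.
Before u := 3*u - 4: y > -5 && mem[2] > -8
Then branch requires y > -5 && mem[2] > -8; else branch requires (2*u >= y + 9 ==> (y > -5 && store(mem, u + 2, u)[2] > -8)) && ((!(2*u >= y + 9)) ==> (y > -5 && mem[2] > -8)).
Before the if: ((u == mem[y + 3] - 6 && u + y <= -2) ==> (y > -5 && mem[2] > -8)) && ((!(u == mem[y + 3] - 6 && u + y <= -2)) ==> ((2*u >= y + 9 ==> (y > -5 && store(mem, u + 2, u)[2] > -8)) && ((!(2*u >= y + 9)) ==> (y > -5 && mem[2] > -8))))
The weakest precondition is ((u == mem[y + 3] - 6 && u + y <= -2) ==> (y > -5 && mem[2] > -8)) && ((!(u == mem[y + 3] - 6 && u + y <= -2)) ==> ((2*u >= y + 9 ==> (y > -5 && store(mem, u + 2, u)[2] > -8)) && ((!(2*u >= y + 9)) ==> (y > -5 && mem[2] > -8)))).
Check whether ((u == mem[y + 3] - 6 && u + y <= -2) ==> (y > -6 && mem[2] > -8)) && ((!(u == mem[y + 3] - 6 && u + y <= -2)) ==> ((2*u >= y + 9 ==> (y > -5 && store(mem, u + 2, u)[2] > -8)) && ((!(2*u >= y + 9)) ==> (y > -5 && mem[2] > -8)))) implies it.
Countermodel: at the initial state mem = {[-4] = 0, [-2] = 0, [2] = 17422, elsewhere 0}, u = -6, y = -5, the precondition holds but the weakest precondition fails.
Answer: invalid


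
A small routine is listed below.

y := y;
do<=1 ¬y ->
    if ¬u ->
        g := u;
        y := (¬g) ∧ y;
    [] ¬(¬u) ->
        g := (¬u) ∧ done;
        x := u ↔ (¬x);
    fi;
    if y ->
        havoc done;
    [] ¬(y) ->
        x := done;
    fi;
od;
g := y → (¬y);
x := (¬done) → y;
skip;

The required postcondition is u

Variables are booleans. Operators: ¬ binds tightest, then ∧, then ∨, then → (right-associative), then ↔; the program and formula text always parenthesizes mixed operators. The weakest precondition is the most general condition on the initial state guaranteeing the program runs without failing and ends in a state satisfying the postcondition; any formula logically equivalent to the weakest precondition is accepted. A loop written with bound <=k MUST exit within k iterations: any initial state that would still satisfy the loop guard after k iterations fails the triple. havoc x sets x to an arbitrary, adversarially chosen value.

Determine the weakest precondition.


Working backward. After the program, u must hold.
Before skip: u
Before x := (¬done) → y: u
Before g := y → (¬y): u
Before the loop (bound <=1), unroll the exhaustion recursion (WP_0 = exit-now case; WP_j = one more guarded iteration, up to j = 1):
  WP_0: y ∧ u
  WP_1: ((¬y) → (((¬u) → ((¬((¬u) ∧ y)) ∧ (¬u) ∧ y)) ∧ (u → ((y → (y ∧ u)) ∧ ((¬y) → (y ∧ u)))))) ∧ (y → u)
So before the loop: ((¬y) → (((¬u) → ((¬((¬u) ∧ y)) ∧ (¬u) ∧ y)) ∧ (u → ((y → (y ∧ u)) ∧ ((¬y) → (y ∧ u)))))) ∧ (y → u)
Before y := y: ((¬y) → (((¬u) → ((¬((¬u) ∧ y)) ∧ (¬u) ∧ y)) ∧ (u → ((y → (y ∧ u)) ∧ ((¬y) → (y ∧ u)))))) ∧ (y → u)
Answer: WP = ((¬y) → (((¬u) → ((¬((¬u) ∧ y)) ∧ (¬u) ∧ y)) ∧ (u → ((y → (y ∧ u)) ∧ ((¬y) → (y ∧ u)))))) ∧ (y → u)


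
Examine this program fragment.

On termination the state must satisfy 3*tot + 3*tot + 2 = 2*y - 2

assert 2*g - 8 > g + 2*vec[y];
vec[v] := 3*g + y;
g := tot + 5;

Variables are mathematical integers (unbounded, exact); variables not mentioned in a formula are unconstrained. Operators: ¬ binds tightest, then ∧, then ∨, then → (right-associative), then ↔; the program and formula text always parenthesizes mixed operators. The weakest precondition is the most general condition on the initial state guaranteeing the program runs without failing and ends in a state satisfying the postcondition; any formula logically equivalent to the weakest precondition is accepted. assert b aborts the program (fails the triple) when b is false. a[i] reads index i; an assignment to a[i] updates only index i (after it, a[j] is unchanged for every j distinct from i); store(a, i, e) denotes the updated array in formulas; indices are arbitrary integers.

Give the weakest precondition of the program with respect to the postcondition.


Working backward. After the program, the postcondition 3*tot + 3*tot + 2 = 2*y - 2 must hold; in canonical form it is 6*tot = 2*y - 4.
Before g := tot + 5: 6*tot = 2*y - 4
Before vec[v] := 3*g + y: 6*tot = 2*y - 4
Before assert 2*g - 8 > g + 2*vec[y]: g > 2*vec[y] + 8 ∧ 6*tot = 2*y - 4
Answer: WP = g > 2*vec[y] + 8 ∧ 6*tot = 2*y - 4
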